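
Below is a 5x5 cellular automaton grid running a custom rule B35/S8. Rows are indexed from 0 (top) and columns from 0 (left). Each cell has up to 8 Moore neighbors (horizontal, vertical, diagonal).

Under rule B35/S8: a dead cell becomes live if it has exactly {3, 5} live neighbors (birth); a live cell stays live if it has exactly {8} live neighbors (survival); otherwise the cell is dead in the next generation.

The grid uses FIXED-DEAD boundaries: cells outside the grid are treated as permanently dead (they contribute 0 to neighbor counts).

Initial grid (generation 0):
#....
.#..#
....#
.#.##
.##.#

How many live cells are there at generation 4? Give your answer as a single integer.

Simulating step by step:
Generation 0 (given above): 10 live cells
Generation 1: 1 live cells
.....
.....
..#..
.....
.....
Generation 2: 0 live cells
.....
.....
.....
.....
.....
Generation 3: 0 live cells
.....
.....
.....
.....
.....
Generation 4: 0 live cells
.....
.....
.....
.....
.....
Population at generation 4: 0

Answer: 0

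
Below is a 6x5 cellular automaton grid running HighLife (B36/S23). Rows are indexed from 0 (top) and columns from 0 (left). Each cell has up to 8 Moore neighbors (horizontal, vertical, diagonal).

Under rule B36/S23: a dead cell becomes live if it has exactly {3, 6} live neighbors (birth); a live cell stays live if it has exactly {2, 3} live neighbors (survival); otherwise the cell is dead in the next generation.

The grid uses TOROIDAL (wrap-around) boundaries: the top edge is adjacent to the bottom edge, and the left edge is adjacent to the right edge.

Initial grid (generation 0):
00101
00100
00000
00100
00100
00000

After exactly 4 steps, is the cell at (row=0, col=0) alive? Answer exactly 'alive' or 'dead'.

Simulating step by step:
Generation 0 (given above): 5 live cells
Generation 1: 3 live cells
00010
00010
00000
00000
00000
00010
Generation 2: 3 live cells
00111
00000
00000
00000
00000
00000
Generation 3: 3 live cells
00010
00010
00000
00000
00000
00010
Generation 4: 3 live cells
00111
00000
00000
00000
00000
00000

Cell (0,0) at generation 4: 0 -> dead

Answer: dead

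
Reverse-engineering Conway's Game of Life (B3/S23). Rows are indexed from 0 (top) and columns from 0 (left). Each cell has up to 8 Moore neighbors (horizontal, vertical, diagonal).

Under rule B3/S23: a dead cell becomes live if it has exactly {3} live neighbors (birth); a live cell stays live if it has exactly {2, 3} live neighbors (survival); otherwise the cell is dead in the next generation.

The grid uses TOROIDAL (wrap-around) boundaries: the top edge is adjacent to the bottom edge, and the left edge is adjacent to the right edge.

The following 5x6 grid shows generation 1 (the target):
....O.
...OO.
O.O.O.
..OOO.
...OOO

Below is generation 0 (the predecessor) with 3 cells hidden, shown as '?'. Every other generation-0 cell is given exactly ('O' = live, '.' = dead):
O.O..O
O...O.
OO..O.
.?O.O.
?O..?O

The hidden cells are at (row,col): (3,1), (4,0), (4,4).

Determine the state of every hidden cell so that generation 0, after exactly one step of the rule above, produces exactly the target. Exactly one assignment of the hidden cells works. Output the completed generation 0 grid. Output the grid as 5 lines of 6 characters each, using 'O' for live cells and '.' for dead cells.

Answer: O.O..O
O...O.
OO..O.
.OO.O.
.O...O

Derivation:
Hidden generation-0 cells (in order): (3,1), (4,0), (4,4).
A hidden cell only influences target cells in its own 3x3 neighborhood. Try each of the 2^3 = 8 assignments, step the completed generation 0 forward once under B3/S23, and compare with the target:
  (3,1)=. (4,0)=. (4,4)=. -> step gives (2,1)='O' but target has '.' -> reject
  (3,1)=. (4,0)=. (4,4)=O -> step gives (0,3)='O' but target has '.' -> reject
  (3,1)=. (4,0)=O (4,4)=. -> step gives (2,1)='O' but target has '.' -> reject
  (3,1)=. (4,0)=O (4,4)=O -> step gives (0,3)='O' but target has '.' -> reject
  (3,1)=O (4,0)=. (4,4)=. -> step reproduces the target at every cell -> ACCEPT
  (3,1)=O (4,0)=. (4,4)=O -> step gives (0,3)='O' but target has '.' -> reject
  (3,1)=O (4,0)=O (4,4)=. -> step gives (4,5)='.' but target has 'O' -> reject
  (3,1)=O (4,0)=O (4,4)=O -> step gives (0,3)='O' but target has '.' -> reject
Unique solution: (3,1)=live, (4,0)=dead, (4,4)=dead.
Check: live-neighbor counts of every cell in the completed generation 0:
441234
452326
343425
543324
544333
Applying B3/S23 to generation 0 with these counts gives:
....O.
...OO.
O.O.O.
..OOO.
...OOO
which matches the target exactly.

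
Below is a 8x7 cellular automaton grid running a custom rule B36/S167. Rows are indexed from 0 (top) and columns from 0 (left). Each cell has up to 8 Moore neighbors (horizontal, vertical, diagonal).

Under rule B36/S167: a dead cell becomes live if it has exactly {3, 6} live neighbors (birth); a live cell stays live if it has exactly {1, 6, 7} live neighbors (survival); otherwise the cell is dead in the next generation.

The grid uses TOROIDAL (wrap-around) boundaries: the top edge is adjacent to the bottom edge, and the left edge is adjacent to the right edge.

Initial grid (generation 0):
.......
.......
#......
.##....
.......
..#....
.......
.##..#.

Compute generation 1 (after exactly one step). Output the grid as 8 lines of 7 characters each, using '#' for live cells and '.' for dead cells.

Answer: .......
.......
##.....
..#....
.##....
.......
.##....
.##....

Derivation:
Simulating step by step:
Generation 0 (given above): 7 live cells
Generation 1: 9 live cells
(generation 1 grid is the final answer)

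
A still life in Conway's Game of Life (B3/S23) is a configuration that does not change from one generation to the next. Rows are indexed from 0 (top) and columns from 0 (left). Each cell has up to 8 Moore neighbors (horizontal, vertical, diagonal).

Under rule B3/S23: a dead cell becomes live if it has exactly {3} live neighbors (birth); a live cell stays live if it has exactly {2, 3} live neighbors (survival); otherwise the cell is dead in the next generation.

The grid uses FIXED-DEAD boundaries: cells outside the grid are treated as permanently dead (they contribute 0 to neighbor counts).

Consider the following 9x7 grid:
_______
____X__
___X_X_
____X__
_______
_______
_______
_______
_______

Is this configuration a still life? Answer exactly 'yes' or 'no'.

Answer: yes

Derivation:
Compute generation 1 and compare to generation 0 (given above):
Generation 1:
_______
____X__
___X_X_
____X__
_______
_______
_______
_______
_______
The grids are IDENTICAL -> still life.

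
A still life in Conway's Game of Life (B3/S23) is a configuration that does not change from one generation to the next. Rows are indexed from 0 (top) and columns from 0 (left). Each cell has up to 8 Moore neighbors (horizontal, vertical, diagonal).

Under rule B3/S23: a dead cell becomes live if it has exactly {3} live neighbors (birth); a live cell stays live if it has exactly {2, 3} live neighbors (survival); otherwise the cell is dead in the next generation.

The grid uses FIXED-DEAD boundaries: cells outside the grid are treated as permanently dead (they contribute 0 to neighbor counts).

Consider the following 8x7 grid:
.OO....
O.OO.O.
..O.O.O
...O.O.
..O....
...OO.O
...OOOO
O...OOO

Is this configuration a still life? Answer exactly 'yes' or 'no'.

Compute generation 1 and compare to generation 0 (given above):
Generation 1:
.OOO...
....OO.
.OO...O
..OOOO.
..O..O.
..O...O
.......
...O..O
Cell (0,3) differs: gen0=0 vs gen1=1 -> NOT a still life.

Answer: no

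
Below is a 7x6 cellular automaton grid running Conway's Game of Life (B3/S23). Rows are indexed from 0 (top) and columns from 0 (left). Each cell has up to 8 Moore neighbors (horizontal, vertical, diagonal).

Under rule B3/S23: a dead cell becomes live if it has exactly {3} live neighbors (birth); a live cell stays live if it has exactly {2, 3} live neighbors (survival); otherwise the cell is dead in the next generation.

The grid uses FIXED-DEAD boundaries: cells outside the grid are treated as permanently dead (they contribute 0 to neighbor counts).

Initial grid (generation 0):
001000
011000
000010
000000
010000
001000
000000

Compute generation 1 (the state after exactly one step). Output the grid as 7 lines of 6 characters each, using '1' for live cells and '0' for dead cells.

Simulating step by step:
Generation 0 (given above): 6 live cells
Generation 1: 5 live cells
(generation 1 grid is the final answer)

Answer: 011000
011100
000000
000000
000000
000000
000000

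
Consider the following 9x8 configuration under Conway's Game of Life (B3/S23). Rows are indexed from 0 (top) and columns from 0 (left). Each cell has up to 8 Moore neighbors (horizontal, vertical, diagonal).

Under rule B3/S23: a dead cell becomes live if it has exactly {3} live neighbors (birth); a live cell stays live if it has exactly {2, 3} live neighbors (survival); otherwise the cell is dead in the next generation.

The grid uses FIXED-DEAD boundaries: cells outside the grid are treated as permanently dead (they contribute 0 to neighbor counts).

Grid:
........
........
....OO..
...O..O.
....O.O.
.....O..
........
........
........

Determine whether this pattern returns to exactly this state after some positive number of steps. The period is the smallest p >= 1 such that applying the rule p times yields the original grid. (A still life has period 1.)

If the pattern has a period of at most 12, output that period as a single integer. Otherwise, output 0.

Simulating and comparing each generation to the original:
Gen 0 (original, given above): 7 live cells
Gen 1: 7 live cells, MATCHES original -> period = 1

Answer: 1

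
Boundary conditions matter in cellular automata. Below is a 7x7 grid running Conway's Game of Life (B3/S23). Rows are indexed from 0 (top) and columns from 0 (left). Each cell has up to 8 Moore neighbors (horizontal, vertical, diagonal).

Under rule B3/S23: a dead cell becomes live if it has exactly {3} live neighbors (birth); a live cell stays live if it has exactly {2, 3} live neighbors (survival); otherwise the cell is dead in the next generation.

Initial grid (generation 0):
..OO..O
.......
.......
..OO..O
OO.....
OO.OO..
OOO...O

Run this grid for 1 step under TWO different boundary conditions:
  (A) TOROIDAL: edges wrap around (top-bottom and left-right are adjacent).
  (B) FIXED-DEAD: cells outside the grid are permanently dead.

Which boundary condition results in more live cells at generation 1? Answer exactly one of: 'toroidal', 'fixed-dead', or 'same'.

Answer: toroidal

Derivation:
Under TOROIDAL boundary, generation 1:
..OO..O
.......
.......
OOO....
....O.O
...O...
....OOO
Population = 12

Under FIXED-DEAD boundary, generation 1:
.......
.......
.......
.OO....
O...O..
...O...
O.OO...
Population = 8

Comparison: toroidal=12, fixed-dead=8 -> toroidal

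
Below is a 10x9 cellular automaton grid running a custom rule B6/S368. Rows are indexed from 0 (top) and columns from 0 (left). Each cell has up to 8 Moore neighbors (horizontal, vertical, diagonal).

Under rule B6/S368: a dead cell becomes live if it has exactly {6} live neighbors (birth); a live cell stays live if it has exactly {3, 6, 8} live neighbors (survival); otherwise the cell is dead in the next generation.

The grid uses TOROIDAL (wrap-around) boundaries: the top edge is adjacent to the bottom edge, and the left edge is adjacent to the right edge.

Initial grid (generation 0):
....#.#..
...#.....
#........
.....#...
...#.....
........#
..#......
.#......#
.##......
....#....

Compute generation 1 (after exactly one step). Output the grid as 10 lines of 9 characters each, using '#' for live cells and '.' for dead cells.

Answer: .........
.........
.........
.........
.........
.........
.........
.#.......
.........
.........

Derivation:
Simulating step by step:
Generation 0 (given above): 13 live cells
Generation 1: 1 live cells
(generation 1 grid is the final answer)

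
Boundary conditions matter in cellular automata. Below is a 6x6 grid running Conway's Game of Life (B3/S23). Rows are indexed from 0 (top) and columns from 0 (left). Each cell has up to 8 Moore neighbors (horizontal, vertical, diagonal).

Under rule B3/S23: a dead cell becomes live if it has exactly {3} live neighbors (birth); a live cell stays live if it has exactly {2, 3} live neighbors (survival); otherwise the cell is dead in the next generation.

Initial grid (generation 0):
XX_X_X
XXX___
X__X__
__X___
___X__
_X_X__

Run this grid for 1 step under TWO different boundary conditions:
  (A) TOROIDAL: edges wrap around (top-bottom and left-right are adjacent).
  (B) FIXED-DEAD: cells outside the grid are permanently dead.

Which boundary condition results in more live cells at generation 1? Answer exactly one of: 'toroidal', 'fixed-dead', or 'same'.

Answer: toroidal

Derivation:
Under TOROIDAL boundary, generation 1:
___XXX
___XX_
X__X__
__XX__
___X__
_X_X__
Population = 12

Under FIXED-DEAD boundary, generation 1:
X_____
___XX_
X__X__
__XX__
___X__
__X___
Population = 9

Comparison: toroidal=12, fixed-dead=9 -> toroidal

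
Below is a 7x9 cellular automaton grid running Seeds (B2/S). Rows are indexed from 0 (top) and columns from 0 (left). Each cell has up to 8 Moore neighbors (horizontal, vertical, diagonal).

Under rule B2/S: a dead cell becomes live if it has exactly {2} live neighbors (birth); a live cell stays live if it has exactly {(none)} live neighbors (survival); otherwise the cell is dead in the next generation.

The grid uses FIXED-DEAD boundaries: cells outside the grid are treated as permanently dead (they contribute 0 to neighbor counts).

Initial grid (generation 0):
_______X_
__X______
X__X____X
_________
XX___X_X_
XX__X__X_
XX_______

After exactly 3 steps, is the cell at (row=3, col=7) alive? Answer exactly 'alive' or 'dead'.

Simulating step by step:
Generation 0 (given above): 15 live cells
Generation 1: 17 live cells
_________
_X_X___XX
_XX______
__X_X_XXX
__X_X___X
_____X__X
__X______
Generation 2: 12 live cells
__X____XX
X________
X___XX___
_________
_X_______
_XX_X__X_
_________
Generation 3: 19 live cells
_X_______
___XXXXXX
_X_______
XX__XX___
X__X_____
X__X_____
_XXX_____

Cell (3,7) at generation 3: 0 -> dead

Answer: dead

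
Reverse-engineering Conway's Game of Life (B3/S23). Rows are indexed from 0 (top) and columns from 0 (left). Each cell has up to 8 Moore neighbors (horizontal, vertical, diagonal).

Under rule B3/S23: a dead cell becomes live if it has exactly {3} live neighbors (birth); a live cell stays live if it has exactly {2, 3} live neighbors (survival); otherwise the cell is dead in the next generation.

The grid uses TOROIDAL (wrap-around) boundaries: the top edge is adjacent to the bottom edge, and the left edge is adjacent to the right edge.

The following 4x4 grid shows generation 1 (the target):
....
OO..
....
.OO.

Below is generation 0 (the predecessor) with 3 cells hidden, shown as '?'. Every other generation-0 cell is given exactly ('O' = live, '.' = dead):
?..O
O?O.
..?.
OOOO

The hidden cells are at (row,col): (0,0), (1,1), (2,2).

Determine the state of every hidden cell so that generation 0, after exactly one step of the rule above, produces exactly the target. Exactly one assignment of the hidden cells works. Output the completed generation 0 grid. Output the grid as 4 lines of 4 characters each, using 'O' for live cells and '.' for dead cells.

Answer: O..O
O.O.
....
OOOO

Derivation:
Hidden generation-0 cells (in order): (0,0), (1,1), (2,2).
A hidden cell only influences target cells in its own 3x3 neighborhood. Try each of the 2^3 = 8 assignments, step the completed generation 0 forward once under B3/S23, and compare with the target:
  (0,0)=. (1,1)=. (2,2)=. -> step gives (1,0)='.' but target has 'O' -> reject
  (0,0)=. (1,1)=. (2,2)=O -> step gives (1,0)='.' but target has 'O' -> reject
  (0,0)=. (1,1)=O (2,2)=. -> step gives (1,2)='O' but target has '.' -> reject
  (0,0)=. (1,1)=O (2,2)=O -> step gives (1,2)='O' but target has '.' -> reject
  (0,0)=O (1,1)=. (2,2)=. -> step reproduces the target at every cell -> ACCEPT
  (0,0)=O (1,1)=. (2,2)=O -> step gives (1,1)='.' but target has 'O' -> reject
  (0,0)=O (1,1)=O (2,2)=. -> step gives (1,2)='O' but target has '.' -> reject
  (0,0)=O (1,1)=O (2,2)=O -> step gives (1,1)='.' but target has 'O' -> reject
Unique solution: (0,0)=live, (1,1)=dead, (2,2)=dead.
Check: live-neighbor counts of every cell in the completed generation 0:
5656
2314
4545
4334
Applying B3/S23 to generation 0 with these counts gives:
....
OO..
....
.OO.
which matches the target exactly.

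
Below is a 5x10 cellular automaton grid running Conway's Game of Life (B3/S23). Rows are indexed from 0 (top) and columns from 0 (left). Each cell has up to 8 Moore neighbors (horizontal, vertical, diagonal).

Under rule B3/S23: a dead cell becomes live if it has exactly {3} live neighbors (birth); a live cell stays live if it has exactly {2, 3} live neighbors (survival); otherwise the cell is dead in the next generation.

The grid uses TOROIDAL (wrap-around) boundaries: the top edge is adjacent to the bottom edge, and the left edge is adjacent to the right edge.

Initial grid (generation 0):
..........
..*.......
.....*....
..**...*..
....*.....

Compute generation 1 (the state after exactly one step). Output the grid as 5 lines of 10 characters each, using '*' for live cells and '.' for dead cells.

Answer: ..........
..........
..**......
...**.....
...*......

Derivation:
Simulating step by step:
Generation 0 (given above): 6 live cells
Generation 1: 5 live cells
(generation 1 grid is the final answer)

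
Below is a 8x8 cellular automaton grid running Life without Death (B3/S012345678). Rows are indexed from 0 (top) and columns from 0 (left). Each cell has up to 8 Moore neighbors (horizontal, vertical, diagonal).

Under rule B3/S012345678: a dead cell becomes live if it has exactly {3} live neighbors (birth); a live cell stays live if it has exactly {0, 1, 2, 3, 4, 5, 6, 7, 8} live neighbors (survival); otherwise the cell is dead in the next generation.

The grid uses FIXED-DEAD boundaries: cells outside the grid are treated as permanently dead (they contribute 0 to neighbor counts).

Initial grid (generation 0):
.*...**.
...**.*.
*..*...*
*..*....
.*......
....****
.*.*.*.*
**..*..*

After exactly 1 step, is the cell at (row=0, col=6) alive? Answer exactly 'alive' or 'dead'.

Answer: alive

Derivation:
Simulating step by step:
Generation 0 (given above): 24 live cells
Generation 1: 38 live cells
.*..***.
..***.**
*.**...*
****....
.*..***.
..*.****
****.*.*
***.*.**

Cell (0,6) at generation 1: 1 -> alive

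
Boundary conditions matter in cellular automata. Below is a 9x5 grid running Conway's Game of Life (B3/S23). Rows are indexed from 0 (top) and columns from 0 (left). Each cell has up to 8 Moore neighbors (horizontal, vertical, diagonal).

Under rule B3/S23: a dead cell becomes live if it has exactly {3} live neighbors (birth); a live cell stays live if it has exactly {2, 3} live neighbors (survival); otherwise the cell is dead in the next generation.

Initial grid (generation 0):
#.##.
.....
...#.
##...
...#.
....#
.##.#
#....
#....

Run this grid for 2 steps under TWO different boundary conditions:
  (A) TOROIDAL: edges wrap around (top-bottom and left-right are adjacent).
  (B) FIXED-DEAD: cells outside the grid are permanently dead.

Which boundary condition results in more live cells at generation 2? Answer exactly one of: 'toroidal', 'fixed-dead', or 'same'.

Under TOROIDAL boundary, generation 2:
.##.#
#.###
..#.#
#..##
.....
..#..
.##..
.#.#.
.#...
Population = 18

Under FIXED-DEAD boundary, generation 2:
.....
.....
..##.
.....
...#.
..##.
.###.
.....
.....
Population = 8

Comparison: toroidal=18, fixed-dead=8 -> toroidal

Answer: toroidal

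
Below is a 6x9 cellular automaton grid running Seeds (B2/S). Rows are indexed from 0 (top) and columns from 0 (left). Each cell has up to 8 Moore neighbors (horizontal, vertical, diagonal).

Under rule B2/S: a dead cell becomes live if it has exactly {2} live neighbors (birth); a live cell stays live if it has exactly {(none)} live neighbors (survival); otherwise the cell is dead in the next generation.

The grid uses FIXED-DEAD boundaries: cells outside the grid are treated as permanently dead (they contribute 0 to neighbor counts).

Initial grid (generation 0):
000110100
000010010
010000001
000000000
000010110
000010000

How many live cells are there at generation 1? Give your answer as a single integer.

Simulating step by step:
Generation 0 (given above): 11 live cells
Generation 1: 12 live cells
000000010
001000101
000000010
000001101
000100000
000100110
Population at generation 1: 12

Answer: 12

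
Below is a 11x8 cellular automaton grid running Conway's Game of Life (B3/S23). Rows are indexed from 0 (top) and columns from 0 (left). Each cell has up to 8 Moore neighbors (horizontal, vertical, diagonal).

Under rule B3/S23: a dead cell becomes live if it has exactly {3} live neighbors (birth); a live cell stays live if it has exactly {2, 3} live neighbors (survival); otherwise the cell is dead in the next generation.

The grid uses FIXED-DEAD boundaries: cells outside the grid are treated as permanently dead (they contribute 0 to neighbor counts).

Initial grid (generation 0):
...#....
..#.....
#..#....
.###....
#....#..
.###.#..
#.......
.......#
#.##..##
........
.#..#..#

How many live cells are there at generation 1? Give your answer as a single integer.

Simulating step by step:
Generation 0 (given above): 23 live cells
Generation 1: 25 live cells
........
..##....
...#....
#####...
#.......
###.#...
.##.....
.#....##
......##
.###..##
........
Population at generation 1: 25

Answer: 25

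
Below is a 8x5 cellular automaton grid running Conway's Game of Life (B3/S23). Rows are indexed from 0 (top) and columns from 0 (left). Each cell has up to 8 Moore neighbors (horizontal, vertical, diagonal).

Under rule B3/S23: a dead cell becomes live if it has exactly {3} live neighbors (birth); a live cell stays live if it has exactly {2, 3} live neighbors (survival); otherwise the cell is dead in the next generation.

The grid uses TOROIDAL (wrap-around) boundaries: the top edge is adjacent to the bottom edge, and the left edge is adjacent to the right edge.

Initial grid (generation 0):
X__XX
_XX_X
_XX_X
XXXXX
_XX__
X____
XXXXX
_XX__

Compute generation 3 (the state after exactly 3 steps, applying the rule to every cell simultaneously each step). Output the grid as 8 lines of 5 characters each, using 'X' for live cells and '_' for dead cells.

Answer: _____
_____
_____
_____
_____
_____
_____
_____

Derivation:
Simulating step by step:
Generation 0 (given above): 24 live cells
Generation 1: 4 live cells
____X
_____
_____
____X
_____
_____
___XX
_____
Generation 2: 2 live cells
_____
_____
_____
_____
_____
_____
_____
___XX
Generation 3: 0 live cells
(generation 3 grid is the final answer)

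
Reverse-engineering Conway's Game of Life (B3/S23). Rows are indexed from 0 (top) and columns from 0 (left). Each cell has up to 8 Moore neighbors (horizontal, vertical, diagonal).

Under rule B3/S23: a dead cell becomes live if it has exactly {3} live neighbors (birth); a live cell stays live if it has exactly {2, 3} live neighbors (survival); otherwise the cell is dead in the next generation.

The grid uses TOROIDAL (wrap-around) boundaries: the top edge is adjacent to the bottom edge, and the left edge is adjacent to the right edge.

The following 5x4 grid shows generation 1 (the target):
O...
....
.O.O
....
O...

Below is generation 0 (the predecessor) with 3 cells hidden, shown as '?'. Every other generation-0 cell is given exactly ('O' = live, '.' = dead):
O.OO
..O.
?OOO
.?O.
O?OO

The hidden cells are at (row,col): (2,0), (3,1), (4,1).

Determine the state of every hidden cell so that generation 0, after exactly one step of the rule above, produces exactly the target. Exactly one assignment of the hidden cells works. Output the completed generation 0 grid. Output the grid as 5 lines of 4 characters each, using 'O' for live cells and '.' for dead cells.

Answer: O.OO
..O.
.OOO
..O.
O.OO

Derivation:
Hidden generation-0 cells (in order): (2,0), (3,1), (4,1).
A hidden cell only influences target cells in its own 3x3 neighborhood. Try each of the 2^3 = 8 assignments, step the completed generation 0 forward once under B3/S23, and compare with the target:
  (2,0)=. (3,1)=. (4,1)=. -> step reproduces the target at every cell -> ACCEPT
  (2,0)=. (3,1)=. (4,1)=O -> step gives (0,0)='.' but target has 'O' -> reject
  (2,0)=. (3,1)=O (4,1)=. -> step gives (2,0)='O' but target has '.' -> reject
  (2,0)=. (3,1)=O (4,1)=O -> step gives (0,0)='.' but target has 'O' -> reject
  (2,0)=O (3,1)=. (4,1)=. -> step gives (2,0)='O' but target has '.' -> reject
  (2,0)=O (3,1)=. (4,1)=O -> step gives (0,0)='.' but target has 'O' -> reject
  (2,0)=O (3,1)=O (4,1)=. -> step gives (2,0)='O' but target has '.' -> reject
  (2,0)=O (3,1)=O (4,1)=O -> step gives (0,0)='.' but target has 'O' -> reject
Unique solution: (2,0)=dead, (3,1)=dead, (4,1)=dead.
Check: live-neighbor counts of every cell in the completed generation 0:
3546
4556
2343
4556
3546
Applying B3/S23 to generation 0 with these counts gives:
O...
....
.O.O
....
O...
which matches the target exactly.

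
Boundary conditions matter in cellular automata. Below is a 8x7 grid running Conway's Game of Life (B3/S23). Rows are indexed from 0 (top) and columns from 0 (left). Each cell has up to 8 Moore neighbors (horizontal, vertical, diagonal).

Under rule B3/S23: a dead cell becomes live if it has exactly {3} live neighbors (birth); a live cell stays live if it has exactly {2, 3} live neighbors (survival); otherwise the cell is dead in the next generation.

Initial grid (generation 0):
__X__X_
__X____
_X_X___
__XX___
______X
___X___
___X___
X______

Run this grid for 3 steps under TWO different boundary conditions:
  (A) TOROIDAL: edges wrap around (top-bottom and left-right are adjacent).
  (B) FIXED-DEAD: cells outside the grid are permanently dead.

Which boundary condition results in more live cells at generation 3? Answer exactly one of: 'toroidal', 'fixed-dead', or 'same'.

Under TOROIDAL boundary, generation 3:
XXX____
XX_____
_X_XX__
_X__X__
__XX___
_______
_______
_______
Population = 12

Under FIXED-DEAD boundary, generation 3:
__X____
_X_X___
XX_XX__
_X__X__
__XX___
_______
_______
_______
Population = 11

Comparison: toroidal=12, fixed-dead=11 -> toroidal

Answer: toroidal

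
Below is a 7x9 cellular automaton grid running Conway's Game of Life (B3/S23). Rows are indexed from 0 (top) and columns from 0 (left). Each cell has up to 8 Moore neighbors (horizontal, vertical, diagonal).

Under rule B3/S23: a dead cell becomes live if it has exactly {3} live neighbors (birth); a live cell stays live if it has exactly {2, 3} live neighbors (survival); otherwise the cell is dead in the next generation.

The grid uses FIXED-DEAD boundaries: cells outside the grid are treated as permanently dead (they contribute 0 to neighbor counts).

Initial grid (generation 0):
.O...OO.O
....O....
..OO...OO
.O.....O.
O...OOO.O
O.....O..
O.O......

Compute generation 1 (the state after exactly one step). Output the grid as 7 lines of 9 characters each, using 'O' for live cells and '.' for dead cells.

Answer: .....O...
..OOOOO.O
..OO...OO
.OOOOO...
OO...OO..
O.....OO.
.O.......

Derivation:
Simulating step by step:
Generation 0 (given above): 20 live cells
Generation 1: 24 live cells
(generation 1 grid is the final answer)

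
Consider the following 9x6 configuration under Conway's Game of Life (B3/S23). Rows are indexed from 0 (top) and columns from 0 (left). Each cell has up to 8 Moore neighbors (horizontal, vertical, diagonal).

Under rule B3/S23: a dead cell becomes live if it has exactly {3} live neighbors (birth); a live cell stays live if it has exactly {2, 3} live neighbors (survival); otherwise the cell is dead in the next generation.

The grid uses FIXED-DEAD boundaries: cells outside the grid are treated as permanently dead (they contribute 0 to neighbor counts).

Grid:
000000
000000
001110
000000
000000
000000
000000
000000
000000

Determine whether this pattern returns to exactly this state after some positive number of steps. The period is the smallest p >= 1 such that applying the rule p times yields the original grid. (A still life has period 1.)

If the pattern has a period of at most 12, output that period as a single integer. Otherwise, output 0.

Answer: 2

Derivation:
Simulating and comparing each generation to the original:
Gen 0 (original, given above): 3 live cells
Gen 1: 3 live cells, differs from original
Gen 2: 3 live cells, MATCHES original -> period = 2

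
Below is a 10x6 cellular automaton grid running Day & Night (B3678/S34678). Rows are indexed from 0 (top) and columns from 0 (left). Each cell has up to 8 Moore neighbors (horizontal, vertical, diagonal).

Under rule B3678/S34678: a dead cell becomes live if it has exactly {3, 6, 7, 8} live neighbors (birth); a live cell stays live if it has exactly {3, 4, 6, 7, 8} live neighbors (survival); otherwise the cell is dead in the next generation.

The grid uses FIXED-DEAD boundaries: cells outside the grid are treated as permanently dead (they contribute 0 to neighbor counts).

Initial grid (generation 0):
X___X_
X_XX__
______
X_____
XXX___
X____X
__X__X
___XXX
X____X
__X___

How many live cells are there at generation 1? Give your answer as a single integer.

Simulating step by step:
Generation 0 (given above): 19 live cells
Generation 1: 12 live cells
_X_X__
_X____
_X____
______
XX____
__X___
___X_X
____XX
___X__
______
Population at generation 1: 12

Answer: 12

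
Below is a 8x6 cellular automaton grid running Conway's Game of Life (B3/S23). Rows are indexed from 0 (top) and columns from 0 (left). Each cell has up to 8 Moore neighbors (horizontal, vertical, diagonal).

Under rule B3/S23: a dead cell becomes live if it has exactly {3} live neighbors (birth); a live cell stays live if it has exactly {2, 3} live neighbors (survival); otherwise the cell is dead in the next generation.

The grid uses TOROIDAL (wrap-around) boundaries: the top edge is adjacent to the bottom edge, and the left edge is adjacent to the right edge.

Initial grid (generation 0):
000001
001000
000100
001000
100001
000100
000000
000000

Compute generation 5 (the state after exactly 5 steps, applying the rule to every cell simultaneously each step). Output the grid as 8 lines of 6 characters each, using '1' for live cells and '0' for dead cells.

Simulating step by step:
Generation 0 (given above): 7 live cells
Generation 1: 2 live cells
000000
000000
001100
000000
000000
000000
000000
000000
Generation 2: 0 live cells
000000
000000
000000
000000
000000
000000
000000
000000
Generation 3: 0 live cells
000000
000000
000000
000000
000000
000000
000000
000000
Generation 4: 0 live cells
000000
000000
000000
000000
000000
000000
000000
000000
Generation 5: 0 live cells
(generation 5 grid is the final answer)

Answer: 000000
000000
000000
000000
000000
000000
000000
000000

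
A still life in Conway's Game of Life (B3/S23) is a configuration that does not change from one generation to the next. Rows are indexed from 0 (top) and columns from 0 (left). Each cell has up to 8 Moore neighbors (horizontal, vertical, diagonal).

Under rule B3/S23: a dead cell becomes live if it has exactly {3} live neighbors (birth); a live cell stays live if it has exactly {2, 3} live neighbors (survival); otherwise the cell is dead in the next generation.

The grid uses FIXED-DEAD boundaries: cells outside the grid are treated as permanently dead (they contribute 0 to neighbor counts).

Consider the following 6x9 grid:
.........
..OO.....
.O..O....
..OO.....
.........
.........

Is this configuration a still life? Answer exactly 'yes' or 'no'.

Compute generation 1 and compare to generation 0 (given above):
Generation 1:
.........
..OO.....
.O..O....
..OO.....
.........
.........
The grids are IDENTICAL -> still life.

Answer: yes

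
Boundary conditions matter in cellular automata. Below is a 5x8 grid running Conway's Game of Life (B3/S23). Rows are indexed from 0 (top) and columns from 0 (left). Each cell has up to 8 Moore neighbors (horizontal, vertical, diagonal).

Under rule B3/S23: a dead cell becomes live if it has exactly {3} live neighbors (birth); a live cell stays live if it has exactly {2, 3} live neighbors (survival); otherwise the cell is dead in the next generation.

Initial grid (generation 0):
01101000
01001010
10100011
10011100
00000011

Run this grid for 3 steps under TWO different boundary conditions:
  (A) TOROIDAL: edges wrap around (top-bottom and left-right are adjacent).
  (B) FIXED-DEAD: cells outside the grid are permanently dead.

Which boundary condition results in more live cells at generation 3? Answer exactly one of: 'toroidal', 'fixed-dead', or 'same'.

Answer: fixed-dead

Derivation:
Under TOROIDAL boundary, generation 3:
00000110
00000011
00100011
00100100
00010100
Population = 11

Under FIXED-DEAD boundary, generation 3:
01100010
10000101
10000001
01000011
00010000
Population = 12

Comparison: toroidal=11, fixed-dead=12 -> fixed-dead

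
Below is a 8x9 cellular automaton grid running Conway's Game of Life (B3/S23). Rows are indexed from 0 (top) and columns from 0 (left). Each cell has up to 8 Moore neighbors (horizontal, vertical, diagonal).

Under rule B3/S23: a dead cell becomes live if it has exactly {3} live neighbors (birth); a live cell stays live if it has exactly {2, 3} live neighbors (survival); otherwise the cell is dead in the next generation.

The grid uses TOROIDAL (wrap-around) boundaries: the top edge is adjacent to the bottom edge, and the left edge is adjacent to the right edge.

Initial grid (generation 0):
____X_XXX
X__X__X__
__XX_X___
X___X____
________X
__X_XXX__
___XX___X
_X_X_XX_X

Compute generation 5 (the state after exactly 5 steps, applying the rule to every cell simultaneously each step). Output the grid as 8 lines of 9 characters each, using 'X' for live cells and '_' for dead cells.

Simulating step by step:
Generation 0 (given above): 25 live cells
Generation 1: 24 live cells
__XXX___X
__XX__X_X
_XXX_X___
___XX____
___XX____
____XX_X_
X________
__XX__X_X
Generation 2: 26 live cells
XX__XX__X
X____X_X_
_X___X___
_____X___
_________
___XXX___
___XXXXXX
XXX_X__XX
Generation 3: 12 live cells
__XXXX___
_____X___
____XX___
_________
_____X___
___X___X_
_X_______
__X______
Generation 4: 13 live cells
__XXXX___
______X__
____XX___
____XX___
_________
_________
__X______
_XX_X____
Generation 5: 15 live cells
(generation 5 grid is the final answer)

Answer: _XX_XX___
______X__
____X_X__
____XX___
_________
_________
_XXX_____
_X__XX___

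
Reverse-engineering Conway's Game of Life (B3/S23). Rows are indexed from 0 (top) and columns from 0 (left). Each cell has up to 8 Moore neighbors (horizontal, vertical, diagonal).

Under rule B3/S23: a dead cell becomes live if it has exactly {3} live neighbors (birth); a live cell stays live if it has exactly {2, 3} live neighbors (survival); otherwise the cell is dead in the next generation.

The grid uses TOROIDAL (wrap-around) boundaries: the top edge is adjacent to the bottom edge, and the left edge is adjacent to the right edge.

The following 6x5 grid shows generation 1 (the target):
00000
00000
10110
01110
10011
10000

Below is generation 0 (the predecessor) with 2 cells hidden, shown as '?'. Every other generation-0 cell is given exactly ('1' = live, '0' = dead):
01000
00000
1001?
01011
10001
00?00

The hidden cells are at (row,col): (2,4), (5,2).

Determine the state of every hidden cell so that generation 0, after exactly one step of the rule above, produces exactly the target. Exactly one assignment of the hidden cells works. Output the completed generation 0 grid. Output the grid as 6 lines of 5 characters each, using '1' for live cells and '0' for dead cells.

Answer: 01000
00000
10010
01011
10001
00000

Derivation:
Hidden generation-0 cells (in order): (2,4), (5,2).
A hidden cell only influences target cells in its own 3x3 neighborhood. Try each of the 2^2 = 4 assignments, step the completed generation 0 forward once under B3/S23, and compare with the target:
  (2,4)=0 (5,2)=0 -> step reproduces the target at every cell -> ACCEPT
  (2,4)=0 (5,2)=1 -> step gives (4,1)='1' but target has '0' -> reject
  (2,4)=1 (5,2)=0 -> step gives (1,0)='1' but target has '0' -> reject
  (2,4)=1 (5,2)=1 -> step gives (1,0)='1' but target has '0' -> reject
Unique solution: (2,4)=dead, (5,2)=dead.
Check: live-neighbor counts of every cell in the completed generation 0:
10100
22212
22324
52335
32233
32112
Applying B3/S23 to generation 0 with these counts gives:
00000
00000
10110
01110
10011
10000
which matches the target exactly.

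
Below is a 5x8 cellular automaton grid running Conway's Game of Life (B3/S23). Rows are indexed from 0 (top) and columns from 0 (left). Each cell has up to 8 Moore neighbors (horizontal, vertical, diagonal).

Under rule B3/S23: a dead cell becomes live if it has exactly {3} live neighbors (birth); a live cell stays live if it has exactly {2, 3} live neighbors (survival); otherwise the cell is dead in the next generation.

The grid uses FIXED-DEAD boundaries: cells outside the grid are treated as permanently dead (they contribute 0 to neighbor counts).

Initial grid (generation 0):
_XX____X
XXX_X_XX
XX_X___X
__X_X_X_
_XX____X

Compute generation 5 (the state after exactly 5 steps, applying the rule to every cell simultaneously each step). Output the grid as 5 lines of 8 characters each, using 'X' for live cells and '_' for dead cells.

Simulating step by step:
Generation 0 (given above): 19 live cells
Generation 1: 16 live cells
X_XX__XX
______XX
X___X__X
X_____XX
_XXX____
Generation 2: 13 live cells
______XX
_X_X_X__
_____X__
X_XX__XX
_XX_____
Generation 3: 12 live cells
______X_
____XX__
_X_X_X__
__XX__X_
_XXX____
Generation 4: 9 live cells
_____X__
____XXX_
___X_XX_
________
_X_X____
Generation 5: 6 live cells
(generation 5 grid is the final answer)

Answer: ____XXX_
________
______X_
__X_X___
________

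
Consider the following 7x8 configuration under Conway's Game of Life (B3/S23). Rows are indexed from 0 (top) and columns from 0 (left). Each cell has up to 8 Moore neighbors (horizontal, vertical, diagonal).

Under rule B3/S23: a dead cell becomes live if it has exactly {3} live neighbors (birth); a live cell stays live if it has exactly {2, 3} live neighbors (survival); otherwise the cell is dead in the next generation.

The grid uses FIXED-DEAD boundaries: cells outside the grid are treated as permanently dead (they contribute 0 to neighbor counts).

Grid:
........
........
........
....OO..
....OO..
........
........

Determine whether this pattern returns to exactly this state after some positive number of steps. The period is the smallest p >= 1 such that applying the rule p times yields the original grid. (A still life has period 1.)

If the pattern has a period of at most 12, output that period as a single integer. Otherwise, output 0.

Answer: 1

Derivation:
Simulating and comparing each generation to the original:
Gen 0 (original, given above): 4 live cells
Gen 1: 4 live cells, MATCHES original -> period = 1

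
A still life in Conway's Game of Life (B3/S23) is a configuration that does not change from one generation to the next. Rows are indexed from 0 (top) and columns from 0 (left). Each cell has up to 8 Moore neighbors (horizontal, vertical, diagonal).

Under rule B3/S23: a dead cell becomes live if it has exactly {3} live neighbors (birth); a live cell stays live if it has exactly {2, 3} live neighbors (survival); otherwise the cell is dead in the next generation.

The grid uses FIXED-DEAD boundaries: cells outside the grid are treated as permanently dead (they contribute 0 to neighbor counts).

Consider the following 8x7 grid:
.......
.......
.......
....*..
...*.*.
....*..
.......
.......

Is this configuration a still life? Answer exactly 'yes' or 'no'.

Answer: yes

Derivation:
Compute generation 1 and compare to generation 0 (given above):
Generation 1:
.......
.......
.......
....*..
...*.*.
....*..
.......
.......
The grids are IDENTICAL -> still life.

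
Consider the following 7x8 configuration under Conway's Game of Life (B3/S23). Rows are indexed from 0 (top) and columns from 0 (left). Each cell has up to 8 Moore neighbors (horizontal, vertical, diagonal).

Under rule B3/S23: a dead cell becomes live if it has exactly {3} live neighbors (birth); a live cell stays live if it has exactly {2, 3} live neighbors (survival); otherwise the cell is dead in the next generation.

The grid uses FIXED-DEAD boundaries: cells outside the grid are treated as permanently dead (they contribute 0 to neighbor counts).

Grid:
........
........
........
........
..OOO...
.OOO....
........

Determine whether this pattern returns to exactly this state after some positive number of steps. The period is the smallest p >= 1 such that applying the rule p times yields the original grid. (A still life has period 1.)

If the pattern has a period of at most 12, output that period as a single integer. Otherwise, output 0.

Simulating and comparing each generation to the original:
Gen 0 (original, given above): 6 live cells
Gen 1: 6 live cells, differs from original
Gen 2: 6 live cells, MATCHES original -> period = 2

Answer: 2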